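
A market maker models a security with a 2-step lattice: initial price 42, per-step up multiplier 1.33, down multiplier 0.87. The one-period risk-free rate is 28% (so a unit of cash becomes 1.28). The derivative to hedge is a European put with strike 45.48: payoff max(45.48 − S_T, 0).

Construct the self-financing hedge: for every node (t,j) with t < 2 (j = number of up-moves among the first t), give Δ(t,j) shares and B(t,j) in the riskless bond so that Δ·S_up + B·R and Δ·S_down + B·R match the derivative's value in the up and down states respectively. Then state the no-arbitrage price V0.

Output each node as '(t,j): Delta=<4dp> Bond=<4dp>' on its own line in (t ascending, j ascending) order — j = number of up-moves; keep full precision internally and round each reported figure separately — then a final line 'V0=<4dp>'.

Risk-neutral probability p* = (R−d)/(u−d) = (1.28−0.87)/(1.33−0.87) = 0.8913.
Terminal payoffs: V(2,0)=13.6902, V(2,1)=0.0000, V(2,2)=0.0000
  t=1,j=0: stock 36.5400 → up 48.5982 (V=0.0000), down 31.7898 (V=13.6902). Price 1.1626; hedge Δ=-0.8145, bond B=30.9239.
  t=1,j=1: stock 55.8600 → up 74.2938 (V=0.0000), down 48.5982 (V=0.0000). Price 0.0000; hedge Δ=0.0000, bond B=0.0000.
  t=0,j=0: stock 42.0000 → up 55.8600 (V=0.0000), down 36.5400 (V=1.1626). Price 0.0987; hedge Δ=-0.0602, bond B=2.6260.
Root portfolio cost Δ·42+B reproduces V0=0.0987.

(0,0): Delta=-0.0602 Bond=2.6260
(1,0): Delta=-0.8145 Bond=30.9239
(1,1): Delta=0.0000 Bond=0.0000
V0=0.0987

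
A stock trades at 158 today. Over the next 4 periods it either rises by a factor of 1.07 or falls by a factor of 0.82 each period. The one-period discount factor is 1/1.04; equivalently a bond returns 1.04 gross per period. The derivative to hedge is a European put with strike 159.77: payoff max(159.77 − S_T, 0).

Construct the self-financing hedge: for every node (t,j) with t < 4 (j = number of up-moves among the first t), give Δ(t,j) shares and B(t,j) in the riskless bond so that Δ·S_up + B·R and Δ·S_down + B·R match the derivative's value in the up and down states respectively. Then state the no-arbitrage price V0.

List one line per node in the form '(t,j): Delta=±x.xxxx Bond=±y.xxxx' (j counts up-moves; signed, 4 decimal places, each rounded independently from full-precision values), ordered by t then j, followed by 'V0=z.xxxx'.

(0,0): Delta=-0.2740 Bond=46.1284
(1,0): Delta=-1.0000 Bond=142.0349
(1,1): Delta=-0.1981 Bond=35.1470
(2,0): Delta=-1.0000 Bond=147.7163
(2,1): Delta=-1.0000 Bond=147.7163
(2,2): Delta=-0.1143 Bond=21.3943
(3,0): Delta=-1.0000 Bond=153.6250
(3,1): Delta=-1.0000 Bond=153.6250
(3,2): Delta=-1.0000 Bond=153.6250
(3,3): Delta=-0.0218 Bond=4.3353
V0=2.8374

Under the risk-neutral measure, an up-move has probability p* = (R−d)/(u−d) = 0.8800 and values discount at R = 1.04.
Terminal values V(4,·): V(4,0)=88.3348, V(4,1)=66.5557, V(4,2)=38.1367, V(4,3)=1.0534, V(4,4)=0.0000
  t=3,j=0: stock 87.1161 → up 93.2143 (V=66.5557), down 71.4352 (V=88.3348). Price 66.5089; hedge Δ=-1.0000, bond B=153.6250.
  t=3,j=1: stock 113.6759 → up 121.6333 (V=38.1367), down 93.2143 (V=66.5557). Price 39.9491; hedge Δ=-1.0000, bond B=153.6250.
  t=3,j=2: stock 148.3332 → up 158.7166 (V=1.0534), down 121.6333 (V=38.1367). Price 5.2918; hedge Δ=-1.0000, bond B=153.6250.
  t=3,j=3: stock 193.5568 → up 207.1058 (V=0.0000), down 158.7166 (V=1.0534). Price 0.1215; hedge Δ=-0.0218, bond B=4.3353.
  t=2,j=0: stock 106.2392 → up 113.6759 (V=39.9491), down 87.1161 (V=66.5089). Price 41.4771; hedge Δ=-1.0000, bond B=147.7163.
  t=2,j=1: stock 138.6292 → up 148.3332 (V=5.2918), down 113.6759 (V=39.9491). Price 9.0871; hedge Δ=-1.0000, bond B=147.7163.
  t=2,j=2: stock 180.8942 → up 193.5568 (V=0.1215), down 148.3332 (V=5.2918). Price 0.7134; hedge Δ=-0.1143, bond B=21.3943.
  t=1,j=0: stock 129.5600 → up 138.6292 (V=9.0871), down 106.2392 (V=41.4771). Price 12.4749; hedge Δ=-1.0000, bond B=142.0349.
  t=1,j=1: stock 169.0600 → up 180.8942 (V=0.7134), down 138.6292 (V=9.0871). Price 1.6522; hedge Δ=-0.1981, bond B=35.1470.
  t=0,j=0: stock 158.0000 → up 169.0600 (V=1.6522), down 129.5600 (V=12.4749). Price 2.8374; hedge Δ=-0.2740, bond B=46.1284.
Self-financing check: at every node Δ·S+B equals the discounted successor values.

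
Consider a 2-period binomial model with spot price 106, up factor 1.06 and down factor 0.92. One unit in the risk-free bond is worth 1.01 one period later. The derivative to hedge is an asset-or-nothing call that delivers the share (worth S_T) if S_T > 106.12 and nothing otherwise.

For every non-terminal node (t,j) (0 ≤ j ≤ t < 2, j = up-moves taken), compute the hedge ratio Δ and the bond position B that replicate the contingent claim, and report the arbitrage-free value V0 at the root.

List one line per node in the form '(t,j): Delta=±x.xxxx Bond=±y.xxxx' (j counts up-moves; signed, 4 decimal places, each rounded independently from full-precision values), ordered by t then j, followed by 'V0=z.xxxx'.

No-arbitrage ⇒ martingale measure with p* = (R−d)/(u−d) = 0.6429.
Payoff layer (t=2): V(2,0)=0.0000, V(2,1)=0.0000, V(2,2)=119.1016
(1,0): S=97.5200. Δ = (V_up−V_dn)/(S_up−S_dn) = (0.0000−0.0000)/(103.3712−89.7184) = 0.0000. V = [p*·0.0000 + (1−p*)·0.0000]/1.01 = 0.0000. B = V − Δ·S = 0.0000.
(1,1): S=112.3600. Δ = (V_up−V_dn)/(S_up−S_dn) = (119.1016−0.0000)/(119.1016−103.3712) = 7.5714. V = [p*·119.1016 + (1−p*)·0.0000]/1.01 = 75.8072. B = V − Δ·S = -774.9185.
(0,0): S=106.0000. Δ = (V_up−V_dn)/(S_up−S_dn) = (75.8072−0.0000)/(112.3600−97.5200) = 5.1083. V = [p*·75.8072 + (1−p*)·0.0000]/1.01 = 48.2507. B = V − Δ·S = -493.2296.
Each (Δ,B) replicates both successor values, so the strategy is self-financing and V0 is arbitrage-free.

(0,0): Delta=5.1083 Bond=-493.2296
(1,0): Delta=0.0000 Bond=0.0000
(1,1): Delta=7.5714 Bond=-774.9185
V0=48.2507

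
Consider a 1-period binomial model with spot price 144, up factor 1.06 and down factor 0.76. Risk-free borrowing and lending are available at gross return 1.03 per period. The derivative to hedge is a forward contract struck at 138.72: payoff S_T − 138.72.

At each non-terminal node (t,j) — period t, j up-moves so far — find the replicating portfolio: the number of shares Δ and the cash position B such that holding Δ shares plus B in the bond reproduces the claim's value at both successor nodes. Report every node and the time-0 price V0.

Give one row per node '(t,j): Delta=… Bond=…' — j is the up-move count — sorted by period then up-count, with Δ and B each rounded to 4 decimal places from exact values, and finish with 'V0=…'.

(0,0): Delta=1.0000 Bond=-134.6796
V0=9.3204

No-arbitrage ⇒ martingale measure with p* = (R−d)/(u−d) = 0.9000.
Terminal values V(1,·): V(1,0)=-29.2800, V(1,1)=13.9200
  t=0,j=0: stock 144.0000 → up 152.6400 (V=13.9200), down 109.4400 (V=-29.2800). Price 9.3204; hedge Δ=1.0000, bond B=-134.6796.
Check: Δ(0,0)·S0 + B(0,0) = 9.3204 = V0.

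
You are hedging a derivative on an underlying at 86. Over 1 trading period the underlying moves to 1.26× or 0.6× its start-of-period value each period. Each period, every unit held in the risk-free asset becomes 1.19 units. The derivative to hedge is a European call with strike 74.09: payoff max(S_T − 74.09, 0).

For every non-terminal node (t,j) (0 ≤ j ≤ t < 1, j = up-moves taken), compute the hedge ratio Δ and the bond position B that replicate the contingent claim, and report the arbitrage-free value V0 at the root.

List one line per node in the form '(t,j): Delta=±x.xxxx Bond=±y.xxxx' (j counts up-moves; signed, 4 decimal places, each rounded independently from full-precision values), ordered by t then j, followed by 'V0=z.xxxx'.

(0,0): Delta=0.6038 Bond=-26.1803
V0=25.7440

Since d<R<u, set p* = (R−d)/(u−d) = 0.8939; price each node as the discounted p*-expectation of its children.
Payoff layer (t=1): V(1,0)=0.0000, V(1,1)=34.2700
(0,0): S=86.0000. Δ = (V_up−V_dn)/(S_up−S_dn) = (34.2700−0.0000)/(108.3600−51.6000) = 0.6038. V = [p*·34.2700 + (1−p*)·0.0000]/1.19 = 25.7440. B = V − Δ·S = -26.1803.
The time-0 hedge costs 25.7440, which is the no-arbitrage price.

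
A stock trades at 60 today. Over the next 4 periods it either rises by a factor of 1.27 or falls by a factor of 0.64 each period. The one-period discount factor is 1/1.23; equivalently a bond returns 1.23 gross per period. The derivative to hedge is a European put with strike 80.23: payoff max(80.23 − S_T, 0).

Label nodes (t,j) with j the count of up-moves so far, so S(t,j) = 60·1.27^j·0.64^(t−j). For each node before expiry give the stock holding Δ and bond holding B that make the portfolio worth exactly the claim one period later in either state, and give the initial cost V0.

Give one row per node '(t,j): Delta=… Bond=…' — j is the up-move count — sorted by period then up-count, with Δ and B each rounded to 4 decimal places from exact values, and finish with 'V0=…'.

(0,0): Delta=-0.1142 Bond=7.3989
(1,0): Delta=-1.0000 Bond=43.1143
(1,1): Delta=-0.0840 Bond=6.7947
(2,0): Delta=-1.0000 Bond=53.0306
(2,1): Delta=-1.0000 Bond=53.0306
(2,2): Delta=-0.0527 Bond=5.3288
(3,0): Delta=-1.0000 Bond=65.2276
(3,1): Delta=-1.0000 Bond=65.2276
(3,2): Delta=-1.0000 Bond=65.2276
(3,3): Delta=-0.0203 Bond=2.5765
V0=0.5452

Under the risk-neutral measure, an up-move has probability p* = (R−d)/(u−d) = 0.9365 and values discount at R = 1.23.
Payoff layer (t=4): V(4,0)=70.1637, V(4,1)=60.2546, V(4,2)=40.5914, V(4,3)=1.5721, V(4,4)=0.0000
(3,0): S=15.7286. Δ = (V_up−V_dn)/(S_up−S_dn) = (60.2546−70.1637)/(19.9754−10.0663) = -1.0000. V = [p*·60.2546 + (1−p*)·70.1637]/1.23 = 49.4990. B = V − Δ·S = 65.2276.
(3,1): S=31.2115. Δ = (V_up−V_dn)/(S_up−S_dn) = (40.5914−60.2546)/(39.6386−19.9754) = -1.0000. V = [p*·40.5914 + (1−p*)·60.2546]/1.23 = 34.0161. B = V − Δ·S = 65.2276.
(3,2): S=61.9354. Δ = (V_up−V_dn)/(S_up−S_dn) = (1.5721−40.5914)/(78.6579−39.6386) = -1.0000. V = [p*·1.5721 + (1−p*)·40.5914]/1.23 = 3.2923. B = V − Δ·S = 65.2276.
(3,3): S=122.9030. Δ = (V_up−V_dn)/(S_up−S_dn) = (0.0000−1.5721)/(156.0868−78.6579) = -0.0203. V = [p*·0.0000 + (1−p*)·1.5721]/1.23 = 0.0812. B = V − Δ·S = 2.5765.
(2,0): S=24.5760. Δ = (V_up−V_dn)/(S_up−S_dn) = (34.0161−49.4990)/(31.2115−15.7286) = -1.0000. V = [p*·34.0161 + (1−p*)·49.4990]/1.23 = 28.4546. B = V − Δ·S = 53.0306.
(2,1): S=48.7680. Δ = (V_up−V_dn)/(S_up−S_dn) = (3.2923−34.0161)/(61.9354−31.2115) = -1.0000. V = [p*·3.2923 + (1−p*)·34.0161]/1.23 = 4.2626. B = V − Δ·S = 53.0306.
(2,2): S=96.7740. Δ = (V_up−V_dn)/(S_up−S_dn) = (0.0812−3.2923)/(122.9030−61.9354) = -0.0527. V = [p*·0.0812 + (1−p*)·3.2923]/1.23 = 0.2317. B = V − Δ·S = 5.3288.
(1,0): S=38.4000. Δ = (V_up−V_dn)/(S_up−S_dn) = (4.2626−28.4546)/(48.7680−24.5760) = -1.0000. V = [p*·4.2626 + (1−p*)·28.4546]/1.23 = 4.7143. B = V − Δ·S = 43.1143.
(1,1): S=76.2000. Δ = (V_up−V_dn)/(S_up−S_dn) = (0.2317−4.2626)/(96.7740−48.7680) = -0.0840. V = [p*·0.2317 + (1−p*)·4.2626]/1.23 = 0.3965. B = V − Δ·S = 6.7947.
(0,0): S=60.0000. Δ = (V_up−V_dn)/(S_up−S_dn) = (0.3965−4.7143)/(76.2000−38.4000) = -0.1142. V = [p*·0.3965 + (1−p*)·4.7143]/1.23 = 0.5452. B = V − Δ·S = 7.3989.
The time-0 hedge costs 0.5452, which is the no-arbitrage price.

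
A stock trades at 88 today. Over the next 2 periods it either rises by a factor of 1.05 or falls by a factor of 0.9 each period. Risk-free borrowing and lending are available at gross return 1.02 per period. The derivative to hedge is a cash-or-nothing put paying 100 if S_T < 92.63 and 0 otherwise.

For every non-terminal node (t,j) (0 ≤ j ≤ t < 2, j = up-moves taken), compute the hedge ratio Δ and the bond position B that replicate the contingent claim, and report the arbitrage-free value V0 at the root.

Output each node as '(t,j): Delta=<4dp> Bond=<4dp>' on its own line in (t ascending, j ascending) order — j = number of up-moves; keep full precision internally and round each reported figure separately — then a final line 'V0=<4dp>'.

(0,0): Delta=-5.9418 Bond=557.4779
(1,0): Delta=0.0000 Bond=98.0392
(1,1): Delta=-7.2150 Bond=686.2745
V0=34.6021

Since d<R<u, set p* = (R−d)/(u−d) = 0.8000; price each node as the discounted p*-expectation of its children.
At expiry t=2: V(2,0)=100.0000, V(2,1)=100.0000, V(2,2)=0.0000
Node (1,0) S=79.2000: V=(p*·100.0000+(1−p*)·100.0000)/1.02=98.0392; Δ=(100.0000−100.0000)/(83.1600−71.2800)=0.0000; B=V−Δ·S=98.0392
Node (1,1) S=92.4000: V=(p*·0.0000+(1−p*)·100.0000)/1.02=19.6078; Δ=(0.0000−100.0000)/(97.0200−83.1600)=-7.2150; B=V−Δ·S=686.2745
Node (0,0) S=88.0000: V=(p*·19.6078+(1−p*)·98.0392)/1.02=34.6021; Δ=(19.6078−98.0392)/(92.4000−79.2000)=-5.9418; B=V−Δ·S=557.4779
Each (Δ,B) replicates both successor values, so the strategy is self-financing and V0 is arbitrage-free.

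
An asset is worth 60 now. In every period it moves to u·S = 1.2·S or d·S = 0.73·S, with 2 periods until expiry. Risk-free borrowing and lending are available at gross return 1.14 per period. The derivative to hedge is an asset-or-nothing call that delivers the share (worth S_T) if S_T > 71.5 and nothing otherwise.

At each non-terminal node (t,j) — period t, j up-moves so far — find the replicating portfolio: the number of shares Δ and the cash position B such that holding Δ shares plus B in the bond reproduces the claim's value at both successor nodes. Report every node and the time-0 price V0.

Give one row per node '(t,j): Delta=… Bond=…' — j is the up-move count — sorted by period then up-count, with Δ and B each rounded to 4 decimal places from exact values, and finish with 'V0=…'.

Since d<R<u, set p* = (R−d)/(u−d) = 0.8723; price each node as the discounted p*-expectation of its children.
Payoff layer (t=2): V(2,0)=0.0000, V(2,1)=0.0000, V(2,2)=86.4000
Node (1,0) S=43.8000: V=(p*·0.0000+(1−p*)·0.0000)/1.14=0.0000; Δ=(0.0000−0.0000)/(52.5600−31.9740)=0.0000; B=V−Δ·S=0.0000
Node (1,1) S=72.0000: V=(p*·86.4000+(1−p*)·0.0000)/1.14=66.1142; Δ=(86.4000−0.0000)/(86.4000−52.5600)=2.5532; B=V−Δ·S=-117.7156
Node (0,0) S=60.0000: V=(p*·66.1142+(1−p*)·0.0000)/1.14=50.5913; Δ=(66.1142−0.0000)/(72.0000−43.8000)=2.3445; B=V−Δ·S=-90.0772
Each (Δ,B) replicates both successor values, so the strategy is self-financing and V0 is arbitrage-free.

(0,0): Delta=2.3445 Bond=-90.0772
(1,0): Delta=0.0000 Bond=0.0000
(1,1): Delta=2.5532 Bond=-117.7156
V0=50.5913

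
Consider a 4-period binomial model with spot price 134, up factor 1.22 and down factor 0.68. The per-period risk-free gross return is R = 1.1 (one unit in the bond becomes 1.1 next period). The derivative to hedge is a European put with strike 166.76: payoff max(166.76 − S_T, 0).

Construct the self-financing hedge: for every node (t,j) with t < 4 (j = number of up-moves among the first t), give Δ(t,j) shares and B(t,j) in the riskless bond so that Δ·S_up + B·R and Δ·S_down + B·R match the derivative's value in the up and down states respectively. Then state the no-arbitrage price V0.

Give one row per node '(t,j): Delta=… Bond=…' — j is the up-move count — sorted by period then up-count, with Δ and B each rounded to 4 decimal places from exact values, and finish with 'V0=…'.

Risk-neutral probability p* = (R−d)/(u−d) = (1.1−0.68)/(1.22−0.68) = 0.7778.
Payoff layer (t=4): V(4,0)=138.1090, V(4,1)=115.3567, V(4,2)=74.5364, V(4,3)=1.2999, V(4,4)=0.0000
(3,0): S=42.1339. Δ = (V_up−V_dn)/(S_up−S_dn) = (115.3567−138.1090)/(51.4033−28.6510) = -1.0000. V = [p*·115.3567 + (1−p*)·138.1090]/1.1 = 109.4661. B = V − Δ·S = 151.6000.
(3,1): S=75.5932. Δ = (V_up−V_dn)/(S_up−S_dn) = (74.5364−115.3567)/(92.2236−51.4033) = -1.0000. V = [p*·74.5364 + (1−p*)·115.3567]/1.1 = 76.0068. B = V − Δ·S = 151.6000.
(3,2): S=135.6230. Δ = (V_up−V_dn)/(S_up−S_dn) = (1.2999−74.5364)/(165.4601−92.2236) = -1.0000. V = [p*·1.2999 + (1−p*)·74.5364]/1.1 = 15.9770. B = V − Δ·S = 151.6000.
(3,3): S=243.3236. Δ = (V_up−V_dn)/(S_up−S_dn) = (0.0000−1.2999)/(296.8548−165.4601) = -0.0099. V = [p*·0.0000 + (1−p*)·1.2999]/1.1 = 0.2626. B = V − Δ·S = 2.6699.
(2,0): S=61.9616. Δ = (V_up−V_dn)/(S_up−S_dn) = (76.0068−109.4661)/(75.5932−42.1339) = -1.0000. V = [p*·76.0068 + (1−p*)·109.4661]/1.1 = 75.8566. B = V − Δ·S = 137.8182.
(2,1): S=111.1664. Δ = (V_up−V_dn)/(S_up−S_dn) = (15.9770−76.0068)/(135.6230−75.5932) = -1.0000. V = [p*·15.9770 + (1−p*)·76.0068]/1.1 = 26.6518. B = V − Δ·S = 137.8182.
(2,2): S=199.4456. Δ = (V_up−V_dn)/(S_up−S_dn) = (0.2626−15.9770)/(243.3236−135.6230) = -0.1459. V = [p*·0.2626 + (1−p*)·15.9770]/1.1 = 3.4134. B = V − Δ·S = 32.5141.
(1,0): S=91.1200. Δ = (V_up−V_dn)/(S_up−S_dn) = (26.6518−75.8566)/(111.1664−61.9616) = -1.0000. V = [p*·26.6518 + (1−p*)·75.8566]/1.1 = 34.1693. B = V − Δ·S = 125.2893.
(1,1): S=163.4800. Δ = (V_up−V_dn)/(S_up−S_dn) = (3.4134−26.6518)/(199.4456−111.1664) = -0.2632. V = [p*·3.4134 + (1−p*)·26.6518]/1.1 = 7.7977. B = V − Δ·S = 50.8318.
(0,0): S=134.0000. Δ = (V_up−V_dn)/(S_up−S_dn) = (7.7977−34.1693)/(163.4800−91.1200) = -0.3644. V = [p*·7.7977 + (1−p*)·34.1693]/1.1 = 12.4164. B = V − Δ·S = 61.2526.
Each (Δ,B) replicates both successor values, so the strategy is self-financing and V0 is arbitrage-free.

(0,0): Delta=-0.3644 Bond=61.2526
(1,0): Delta=-1.0000 Bond=125.2893
(1,1): Delta=-0.2632 Bond=50.8318
(2,0): Delta=-1.0000 Bond=137.8182
(2,1): Delta=-1.0000 Bond=137.8182
(2,2): Delta=-0.1459 Bond=32.5141
(3,0): Delta=-1.0000 Bond=151.6000
(3,1): Delta=-1.0000 Bond=151.6000
(3,2): Delta=-1.0000 Bond=151.6000
(3,3): Delta=-0.0099 Bond=2.6699
V0=12.4164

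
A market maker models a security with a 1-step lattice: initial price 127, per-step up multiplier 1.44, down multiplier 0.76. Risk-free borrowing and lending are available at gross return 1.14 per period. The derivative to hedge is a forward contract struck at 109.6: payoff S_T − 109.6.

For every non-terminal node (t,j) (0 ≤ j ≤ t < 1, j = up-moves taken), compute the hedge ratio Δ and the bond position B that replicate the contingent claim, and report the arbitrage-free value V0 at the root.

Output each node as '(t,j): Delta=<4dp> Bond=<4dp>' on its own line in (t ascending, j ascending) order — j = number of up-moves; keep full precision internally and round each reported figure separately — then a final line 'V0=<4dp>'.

Since d<R<u, set p* = (R−d)/(u−d) = 0.5588; price each node as the discounted p*-expectation of its children.
Payoff layer (t=1): V(1,0)=-13.0800, V(1,1)=73.2800
Node (0,0) S=127.0000: V=(p*·73.2800+(1−p*)·-13.0800)/1.14=30.8596; Δ=(73.2800−-13.0800)/(182.8800−96.5200)=1.0000; B=V−Δ·S=-96.1404
Each (Δ,B) replicates both successor values, so the strategy is self-financing and V0 is arbitrage-free.

(0,0): Delta=1.0000 Bond=-96.1404
V0=30.8596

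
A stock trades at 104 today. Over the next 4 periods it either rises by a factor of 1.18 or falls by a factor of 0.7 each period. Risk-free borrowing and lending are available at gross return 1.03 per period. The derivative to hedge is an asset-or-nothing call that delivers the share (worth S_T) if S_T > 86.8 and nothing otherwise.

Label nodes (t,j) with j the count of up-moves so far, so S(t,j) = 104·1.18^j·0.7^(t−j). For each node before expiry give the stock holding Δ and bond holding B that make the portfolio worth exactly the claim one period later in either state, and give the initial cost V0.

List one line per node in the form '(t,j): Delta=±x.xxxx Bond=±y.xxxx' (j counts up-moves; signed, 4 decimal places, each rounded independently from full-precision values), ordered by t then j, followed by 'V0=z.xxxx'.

Under the risk-neutral measure, an up-move has probability p* = (R−d)/(u−d) = 0.6875 and values discount at R = 1.03.
Payoff layer (t=4): V(4,0)=0.0000, V(4,1)=0.0000, V(4,2)=0.0000, V(4,3)=119.6127, V(4,4)=201.6329
(3,0): S=35.6720. Δ = (V_up−V_dn)/(S_up−S_dn) = (0.0000−0.0000)/(42.0930−24.9704) = 0.0000. V = [p*·0.0000 + (1−p*)·0.0000]/1.03 = 0.0000. B = V − Δ·S = 0.0000.
(3,1): S=60.1328. Δ = (V_up−V_dn)/(S_up−S_dn) = (0.0000−0.0000)/(70.9567−42.0930) = 0.0000. V = [p*·0.0000 + (1−p*)·0.0000]/1.03 = 0.0000. B = V − Δ·S = 0.0000.
(3,2): S=101.3667. Δ = (V_up−V_dn)/(S_up−S_dn) = (119.6127−0.0000)/(119.6127−70.9567) = 2.4583. V = [p*·119.6127 + (1−p*)·0.0000]/1.03 = 79.8386. B = V − Δ·S = -169.3546.
(3,3): S=170.8753. Δ = (V_up−V_dn)/(S_up−S_dn) = (201.6329−119.6127)/(201.6329−119.6127) = 1.0000. V = [p*·201.6329 + (1−p*)·119.6127]/1.03 = 170.8753. B = V − Δ·S = 0.0000.
(2,0): S=50.9600. Δ = (V_up−V_dn)/(S_up−S_dn) = (0.0000−0.0000)/(60.1328−35.6720) = 0.0000. V = [p*·0.0000 + (1−p*)·0.0000]/1.03 = 0.0000. B = V − Δ·S = 0.0000.
(2,1): S=85.9040. Δ = (V_up−V_dn)/(S_up−S_dn) = (79.8386−0.0000)/(101.3667−60.1328) = 1.9362. V = [p*·79.8386 + (1−p*)·0.0000]/1.03 = 53.2903. B = V − Δ·S = -113.0401.
(2,2): S=144.8096. Δ = (V_up−V_dn)/(S_up−S_dn) = (170.8753−79.8386)/(170.8753−101.3667) = 1.3097. V = [p*·170.8753 + (1−p*)·79.8386]/1.03 = 138.2780. B = V − Δ·S = -51.3819.
(1,0): S=72.8000. Δ = (V_up−V_dn)/(S_up−S_dn) = (53.2903−0.0000)/(85.9040−50.9600) = 1.5250. V = [p*·53.2903 + (1−p*)·0.0000]/1.03 = 35.5700. B = V − Δ·S = -75.4515.
(1,1): S=122.7200. Δ = (V_up−V_dn)/(S_up−S_dn) = (138.2780−53.2903)/(144.8096−85.9040) = 1.4428. V = [p*·138.2780 + (1−p*)·53.2903]/1.03 = 108.4654. B = V − Δ·S = -68.5923.
(0,0): S=104.0000. Δ = (V_up−V_dn)/(S_up−S_dn) = (108.4654−35.5700)/(122.7200−72.8000) = 1.4602. V = [p*·108.4654 + (1−p*)·35.5700]/1.03 = 83.1899. B = V − Δ·S = -68.6755.
Root portfolio cost Δ·104+B reproduces V0=83.1899.

(0,0): Delta=1.4602 Bond=-68.6755
(1,0): Delta=1.5250 Bond=-75.4515
(1,1): Delta=1.4428 Bond=-68.5923
(2,0): Delta=0.0000 Bond=0.0000
(2,1): Delta=1.9362 Bond=-113.0401
(2,2): Delta=1.3097 Bond=-51.3819
(3,0): Delta=0.0000 Bond=0.0000
(3,1): Delta=0.0000 Bond=0.0000
(3,2): Delta=2.4583 Bond=-169.3546
(3,3): Delta=1.0000 Bond=0.0000
V0=83.1899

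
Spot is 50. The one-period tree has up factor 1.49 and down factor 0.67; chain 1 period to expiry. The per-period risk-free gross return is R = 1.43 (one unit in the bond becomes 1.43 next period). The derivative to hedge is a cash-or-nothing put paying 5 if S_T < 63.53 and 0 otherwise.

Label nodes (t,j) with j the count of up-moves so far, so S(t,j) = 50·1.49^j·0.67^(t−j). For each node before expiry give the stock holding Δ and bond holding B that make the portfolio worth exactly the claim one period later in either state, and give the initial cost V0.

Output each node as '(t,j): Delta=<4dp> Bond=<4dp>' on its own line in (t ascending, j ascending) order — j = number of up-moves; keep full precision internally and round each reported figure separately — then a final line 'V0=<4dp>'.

(0,0): Delta=-0.1220 Bond=6.3534
V0=0.2558

Under the risk-neutral measure, an up-move has probability p* = (R−d)/(u−d) = 0.9268 and values discount at R = 1.43.
Terminal values V(1,·): V(1,0)=5.0000, V(1,1)=0.0000
Node (0,0) S=50.0000: V=(p*·0.0000+(1−p*)·5.0000)/1.43=0.2558; Δ=(0.0000−5.0000)/(74.5000−33.5000)=-0.1220; B=V−Δ·S=6.3534
Each (Δ,B) replicates both successor values, so the strategy is self-financing and V0 is arbitrage-free.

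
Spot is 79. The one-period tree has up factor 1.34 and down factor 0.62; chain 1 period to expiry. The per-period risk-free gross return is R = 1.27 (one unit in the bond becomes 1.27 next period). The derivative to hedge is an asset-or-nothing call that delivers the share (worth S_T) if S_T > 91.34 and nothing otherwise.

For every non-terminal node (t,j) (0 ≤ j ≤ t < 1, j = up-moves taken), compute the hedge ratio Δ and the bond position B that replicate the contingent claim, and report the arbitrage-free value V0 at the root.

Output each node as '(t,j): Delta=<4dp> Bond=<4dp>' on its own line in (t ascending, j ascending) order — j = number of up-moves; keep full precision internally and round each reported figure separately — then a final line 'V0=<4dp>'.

(0,0): Delta=1.8611 Bond=-71.7773
V0=75.2504

The replicating-portfolio and risk-neutral prices coincide; use p* = (1.27−0.62)/(1.34−0.62) = 0.9028 for the latter.
Payoff layer (t=1): V(1,0)=0.0000, V(1,1)=105.8600
Node (0,0) S=79.0000: V=(p*·105.8600+(1−p*)·0.0000)/1.27=75.2504; Δ=(105.8600−0.0000)/(105.8600−48.9800)=1.8611; B=V−Δ·S=-71.7773
The time-0 hedge costs 75.2504, which is the no-arbitrage price.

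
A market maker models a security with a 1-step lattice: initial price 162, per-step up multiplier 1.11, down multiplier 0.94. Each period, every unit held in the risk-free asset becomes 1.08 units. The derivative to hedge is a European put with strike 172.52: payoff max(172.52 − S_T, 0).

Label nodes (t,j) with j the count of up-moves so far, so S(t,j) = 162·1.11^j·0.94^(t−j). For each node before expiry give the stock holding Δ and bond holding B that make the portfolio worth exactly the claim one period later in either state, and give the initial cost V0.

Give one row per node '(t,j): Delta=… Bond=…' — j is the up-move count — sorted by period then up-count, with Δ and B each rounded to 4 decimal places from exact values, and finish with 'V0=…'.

(0,0): Delta=-0.7349 Bond=122.3660
V0=3.3072

No-arbitrage ⇒ martingale measure with p* = (R−d)/(u−d) = 0.8235.
Payoff layer (t=1): V(1,0)=20.2400, V(1,1)=0.0000
Node (0,0) S=162.0000: V=(p*·0.0000+(1−p*)·20.2400)/1.08=3.3072; Δ=(0.0000−20.2400)/(179.8200−152.2800)=-0.7349; B=V−Δ·S=122.3660
Self-financing check: at every node Δ·S+B equals the discounted successor values.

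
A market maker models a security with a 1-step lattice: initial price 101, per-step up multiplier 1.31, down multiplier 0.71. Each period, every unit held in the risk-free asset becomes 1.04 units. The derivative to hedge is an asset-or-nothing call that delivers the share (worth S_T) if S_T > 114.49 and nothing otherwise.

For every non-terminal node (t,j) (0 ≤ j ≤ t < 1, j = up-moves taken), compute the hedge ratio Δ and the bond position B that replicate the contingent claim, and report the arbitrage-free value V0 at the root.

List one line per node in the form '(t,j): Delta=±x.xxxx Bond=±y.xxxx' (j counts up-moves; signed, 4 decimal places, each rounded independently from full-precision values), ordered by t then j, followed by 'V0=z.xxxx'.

Risk-neutral probability p* = (R−d)/(u−d) = (1.04−0.71)/(1.31−0.71) = 0.5500.
At expiry t=1: V(1,0)=0.0000, V(1,1)=132.3100
Node (0,0) S=101.0000: V=(p*·132.3100+(1−p*)·0.0000)/1.04=69.9716; Δ=(132.3100−0.0000)/(132.3100−71.7100)=2.1833; B=V−Δ·S=-150.5450
Root portfolio cost Δ·101+B reproduces V0=69.9716.

(0,0): Delta=2.1833 Bond=-150.5450
V0=69.9716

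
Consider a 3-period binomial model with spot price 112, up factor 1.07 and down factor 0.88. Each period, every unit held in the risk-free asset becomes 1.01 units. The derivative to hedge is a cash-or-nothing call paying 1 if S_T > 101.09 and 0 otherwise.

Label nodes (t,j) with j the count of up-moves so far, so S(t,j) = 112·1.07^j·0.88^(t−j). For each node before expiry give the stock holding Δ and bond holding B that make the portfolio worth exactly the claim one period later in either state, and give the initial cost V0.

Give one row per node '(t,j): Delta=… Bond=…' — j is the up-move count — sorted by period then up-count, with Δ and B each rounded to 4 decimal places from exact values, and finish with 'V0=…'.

The replicating-portfolio and risk-neutral prices coincide; use p* = (1.01−0.88)/(1.07−0.88) = 0.6842 for the latter.
Terminal values V(3,·): V(3,0)=0.0000, V(3,1)=0.0000, V(3,2)=1.0000, V(3,3)=1.0000
Node (2,0) S=86.7328: V=(p*·0.0000+(1−p*)·0.0000)/1.01=0.0000; Δ=(0.0000−0.0000)/(92.8041−76.3249)=0.0000; B=V−Δ·S=0.0000
Node (2,1) S=105.4592: V=(p*·1.0000+(1−p*)·0.0000)/1.01=0.6774; Δ=(1.0000−0.0000)/(112.8413−92.8041)=0.0499; B=V−Δ·S=-4.5857
Node (2,2) S=128.2288: V=(p*·1.0000+(1−p*)·1.0000)/1.01=0.9901; Δ=(1.0000−1.0000)/(137.2048−112.8413)=0.0000; B=V−Δ·S=0.9901
Node (1,0) S=98.5600: V=(p*·0.6774+(1−p*)·0.0000)/1.01=0.4589; Δ=(0.6774−0.0000)/(105.4592−86.7328)=0.0362; B=V−Δ·S=-3.1065
Node (1,1) S=119.8400: V=(p*·0.9901+(1−p*)·0.6774)/1.01=0.8825; Δ=(0.9901−0.6774)/(128.2288−105.4592)=0.0137; B=V−Δ·S=-0.7631
Node (0,0) S=112.0000: V=(p*·0.8825+(1−p*)·0.4589)/1.01=0.7414; Δ=(0.8825−0.4589)/(119.8400−98.5600)=0.0199; B=V−Δ·S=-1.4882
Each (Δ,B) replicates both successor values, so the strategy is self-financing and V0 is arbitrage-free.

(0,0): Delta=0.0199 Bond=-1.4882
(1,0): Delta=0.0362 Bond=-3.1065
(1,1): Delta=0.0137 Bond=-0.7631
(2,0): Delta=0.0000 Bond=0.0000
(2,1): Delta=0.0499 Bond=-4.5857
(2,2): Delta=0.0000 Bond=0.9901
V0=0.7414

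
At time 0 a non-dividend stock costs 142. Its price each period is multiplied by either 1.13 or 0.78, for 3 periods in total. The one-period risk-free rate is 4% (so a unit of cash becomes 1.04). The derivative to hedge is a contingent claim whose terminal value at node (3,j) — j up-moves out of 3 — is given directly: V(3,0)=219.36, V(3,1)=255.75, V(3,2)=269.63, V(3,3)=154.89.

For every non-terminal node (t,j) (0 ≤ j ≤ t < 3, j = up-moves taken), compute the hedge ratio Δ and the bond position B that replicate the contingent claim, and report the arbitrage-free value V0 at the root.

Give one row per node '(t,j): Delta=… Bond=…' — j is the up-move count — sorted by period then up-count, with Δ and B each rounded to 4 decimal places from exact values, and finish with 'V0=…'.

Under the risk-neutral measure, an up-move has probability p* = (R−d)/(u−d) = 0.7429 and values discount at R = 1.04.
At expiry t=3: V(3,0)=219.3600, V(3,1)=255.7500, V(3,2)=269.6300, V(3,3)=154.8900
(2,0): S=86.3928. Δ = (V_up−V_dn)/(S_up−S_dn) = (255.7500−219.3600)/(97.6239−67.3864) = 1.2035. V = [p*·255.7500 + (1−p*)·219.3600]/1.04 = 236.9159. B = V − Δ·S = 132.9445.
(2,1): S=125.1588. Δ = (V_up−V_dn)/(S_up−S_dn) = (269.6300−255.7500)/(141.4294−97.6239) = 0.3169. V = [p*·269.6300 + (1−p*)·255.7500]/1.04 = 255.8277. B = V − Δ·S = 216.1706.
(2,2): S=181.3198. Δ = (V_up−V_dn)/(S_up−S_dn) = (154.8900−269.6300)/(204.8914−141.4294) = -1.8080. V = [p*·154.8900 + (1−p*)·269.6300]/1.04 = 177.3025. B = V − Δ·S = 505.1310.
(1,0): S=110.7600. Δ = (V_up−V_dn)/(S_up−S_dn) = (255.8277−236.9159)/(125.1588−86.3928) = 0.4878. V = [p*·255.8277 + (1−p*)·236.9159]/1.04 = 241.3122. B = V − Δ·S = 187.2785.
(1,1): S=160.4600. Δ = (V_up−V_dn)/(S_up−S_dn) = (177.3025−255.8277)/(181.3198−125.1588) = -1.3982. V = [p*·177.3025 + (1−p*)·255.8277]/1.04 = 189.8987. B = V − Δ·S = 414.2567.
(0,0): S=142.0000. Δ = (V_up−V_dn)/(S_up−S_dn) = (189.8987−241.3122)/(160.4600−110.7600) = -1.0345. V = [p*·189.8987 + (1−p*)·241.3122]/1.04 = 195.3071. B = V − Δ·S = 342.2027.
The time-0 hedge costs 195.3071, which is the no-arbitrage price.

(0,0): Delta=-1.0345 Bond=342.2027
(1,0): Delta=0.4878 Bond=187.2785
(1,1): Delta=-1.3982 Bond=414.2567
(2,0): Delta=1.2035 Bond=132.9445
(2,1): Delta=0.3169 Bond=216.1706
(2,2): Delta=-1.8080 Bond=505.1310
V0=195.3071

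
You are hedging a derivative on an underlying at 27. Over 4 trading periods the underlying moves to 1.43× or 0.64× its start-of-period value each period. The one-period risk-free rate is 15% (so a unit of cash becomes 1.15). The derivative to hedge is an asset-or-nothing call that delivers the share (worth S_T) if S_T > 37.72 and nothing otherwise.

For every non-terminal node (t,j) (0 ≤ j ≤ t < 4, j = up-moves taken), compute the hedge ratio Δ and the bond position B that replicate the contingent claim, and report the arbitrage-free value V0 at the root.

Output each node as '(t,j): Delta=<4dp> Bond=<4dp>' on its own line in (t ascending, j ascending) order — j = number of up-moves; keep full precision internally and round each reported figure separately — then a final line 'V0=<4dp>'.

(0,0): Delta=1.2076 Bond=-10.3717
(1,0): Delta=1.1665 Bond=-11.2175
(1,1): Delta=1.2176 Bond=-12.3173
(2,0): Delta=0.0000 Bond=0.0000
(2,1): Delta=1.4531 Bond=-19.9826
(2,2): Delta=1.1598 Bond=-10.9708
(3,0): Delta=0.0000 Bond=0.0000
(3,1): Delta=0.0000 Bond=0.0000
(3,2): Delta=1.8101 Bond=-35.5965
(3,3): Delta=1.0000 Bond=0.0000
V0=22.2321

Since d<R<u, set p* = (R−d)/(u−d) = 0.6456; price each node as the discounted p*-expectation of its children.
At expiry t=4: V(4,0)=0.0000, V(4,1)=0.0000, V(4,2)=0.0000, V(4,3)=50.5303, V(4,4)=112.9036
(3,0): S=7.0779. Δ = (V_up−V_dn)/(S_up−S_dn) = (0.0000−0.0000)/(10.1214−4.5298) = 0.0000. V = [p*·0.0000 + (1−p*)·0.0000]/1.15 = 0.0000. B = V − Δ·S = 0.0000.
(3,1): S=15.8147. Δ = (V_up−V_dn)/(S_up−S_dn) = (0.0000−0.0000)/(22.6150−10.1214) = 0.0000. V = [p*·0.0000 + (1−p*)·0.0000]/1.15 = 0.0000. B = V − Δ·S = 0.0000.
(3,2): S=35.3359. Δ = (V_up−V_dn)/(S_up−S_dn) = (50.5303−0.0000)/(50.5303−22.6150) = 1.8101. V = [p*·50.5303 + (1−p*)·0.0000]/1.15 = 28.3659. B = V − Δ·S = -35.5965.
(3,3): S=78.9536. Δ = (V_up−V_dn)/(S_up−S_dn) = (112.9036−50.5303)/(112.9036−50.5303) = 1.0000. V = [p*·112.9036 + (1−p*)·50.5303]/1.15 = 78.9536. B = V − Δ·S = 0.0000.
(2,0): S=11.0592. Δ = (V_up−V_dn)/(S_up−S_dn) = (0.0000−0.0000)/(15.8147−7.0779) = 0.0000. V = [p*·0.0000 + (1−p*)·0.0000]/1.15 = 0.0000. B = V − Δ·S = 0.0000.
(2,1): S=24.7104. Δ = (V_up−V_dn)/(S_up−S_dn) = (28.3659−0.0000)/(35.3359−15.8147) = 1.4531. V = [p*·28.3659 + (1−p*)·0.0000]/1.15 = 15.9236. B = V − Δ·S = -19.9826.
(2,2): S=55.2123. Δ = (V_up−V_dn)/(S_up−S_dn) = (78.9536−28.3659)/(78.9536−35.3359) = 1.1598. V = [p*·78.9536 + (1−p*)·28.3659]/1.15 = 53.0642. B = V − Δ·S = -10.9708.
(1,0): S=17.2800. Δ = (V_up−V_dn)/(S_up−S_dn) = (15.9236−0.0000)/(24.7104−11.0592) = 1.1665. V = [p*·15.9236 + (1−p*)·0.0000]/1.15 = 8.9390. B = V − Δ·S = -11.2175.
(1,1): S=38.6100. Δ = (V_up−V_dn)/(S_up−S_dn) = (53.0642−15.9236)/(55.2123−24.7104) = 1.2176. V = [p*·53.0642 + (1−p*)·15.9236]/1.15 = 34.6960. B = V − Δ·S = -12.3173.
(0,0): S=27.0000. Δ = (V_up−V_dn)/(S_up−S_dn) = (34.6960−8.9390)/(38.6100−17.2800) = 1.2076. V = [p*·34.6960 + (1−p*)·8.9390]/1.15 = 22.2321. B = V − Δ·S = -10.3717.
Self-financing check: at every node Δ·S+B equals the discounted successor values.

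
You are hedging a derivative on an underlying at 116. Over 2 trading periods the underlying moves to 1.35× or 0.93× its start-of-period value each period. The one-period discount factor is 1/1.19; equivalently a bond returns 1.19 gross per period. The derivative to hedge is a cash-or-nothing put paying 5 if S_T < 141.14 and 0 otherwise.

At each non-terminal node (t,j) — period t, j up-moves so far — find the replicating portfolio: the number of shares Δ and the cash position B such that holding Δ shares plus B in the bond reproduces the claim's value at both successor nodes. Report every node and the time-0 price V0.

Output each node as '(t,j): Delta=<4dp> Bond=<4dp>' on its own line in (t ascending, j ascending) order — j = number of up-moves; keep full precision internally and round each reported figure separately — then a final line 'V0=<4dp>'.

(0,0): Delta=-0.0329 Bond=4.3235
(1,0): Delta=-0.1104 Bond=13.5054
(1,1): Delta=0.0000 Bond=0.0000
V0=0.5124

The replicating-portfolio and risk-neutral prices coincide; use p* = (1.19−0.93)/(1.35−0.93) = 0.6190 for the latter.
At expiry t=2: V(2,0)=5.0000, V(2,1)=0.0000, V(2,2)=0.0000
Node (1,0) S=107.8800: V=(p*·0.0000+(1−p*)·5.0000)/1.19=1.6006; Δ=(0.0000−5.0000)/(145.6380−100.3284)=-0.1104; B=V−Δ·S=13.5054
Node (1,1) S=156.6000: V=(p*·0.0000+(1−p*)·0.0000)/1.19=0.0000; Δ=(0.0000−0.0000)/(211.4100−145.6380)=0.0000; B=V−Δ·S=0.0000
Node (0,0) S=116.0000: V=(p*·0.0000+(1−p*)·1.6006)/1.19=0.5124; Δ=(0.0000−1.6006)/(156.6000−107.8800)=-0.0329; B=V−Δ·S=4.3235
The time-0 hedge costs 0.5124, which is the no-arbitrage price.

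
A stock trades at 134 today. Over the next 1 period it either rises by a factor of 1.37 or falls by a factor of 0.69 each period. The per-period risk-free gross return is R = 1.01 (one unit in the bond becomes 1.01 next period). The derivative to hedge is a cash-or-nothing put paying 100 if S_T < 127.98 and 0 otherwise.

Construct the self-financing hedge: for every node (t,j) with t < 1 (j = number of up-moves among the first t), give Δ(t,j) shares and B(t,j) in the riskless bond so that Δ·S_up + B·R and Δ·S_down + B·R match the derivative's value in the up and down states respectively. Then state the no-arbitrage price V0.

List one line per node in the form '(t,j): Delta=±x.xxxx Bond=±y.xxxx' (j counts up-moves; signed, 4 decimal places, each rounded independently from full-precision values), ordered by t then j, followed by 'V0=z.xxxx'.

(0,0): Delta=-1.0975 Bond=199.4758
V0=52.4170

The replicating-portfolio and risk-neutral prices coincide; use p* = (1.01−0.69)/(1.37−0.69) = 0.4706 for the latter.
Payoff layer (t=1): V(1,0)=100.0000, V(1,1)=0.0000
Node (0,0) S=134.0000: V=(p*·0.0000+(1−p*)·100.0000)/1.01=52.4170; Δ=(0.0000−100.0000)/(183.5800−92.4600)=-1.0975; B=V−Δ·S=199.4758
Root portfolio cost Δ·134+B reproduces V0=52.4170.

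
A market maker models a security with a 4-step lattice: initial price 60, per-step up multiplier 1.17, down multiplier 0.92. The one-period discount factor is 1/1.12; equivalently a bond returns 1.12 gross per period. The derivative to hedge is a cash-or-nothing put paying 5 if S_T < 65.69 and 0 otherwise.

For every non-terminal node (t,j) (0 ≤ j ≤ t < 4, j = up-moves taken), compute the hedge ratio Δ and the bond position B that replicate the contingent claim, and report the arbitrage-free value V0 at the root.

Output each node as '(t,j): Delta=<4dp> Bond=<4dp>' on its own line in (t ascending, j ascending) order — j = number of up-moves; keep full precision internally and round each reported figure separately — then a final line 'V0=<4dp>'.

(0,0): Delta=-0.0228 Bond=1.4530
(1,0): Delta=-0.0924 Bond=5.4722
(1,1): Delta=-0.0091 Bond=0.6662
(2,0): Delta=-0.2813 Bond=15.7207
(2,1): Delta=-0.0553 Bond=3.7309
(2,2): Delta=0.0000 Bond=0.0000
(3,0): Delta=0.0000 Bond=4.4643
(3,1): Delta=-0.3366 Bond=20.8929
(3,2): Delta=0.0000 Bond=0.0000
(3,3): Delta=0.0000 Bond=0.0000
V0=0.0864

No-arbitrage ⇒ martingale measure with p* = (R−d)/(u−d) = 0.8000.
Payoff layer (t=4): V(4,0)=5.0000, V(4,1)=5.0000, V(4,2)=0.0000, V(4,3)=0.0000, V(4,4)=0.0000
Node (3,0) S=46.7213: V=(p*·5.0000+(1−p*)·5.0000)/1.12=4.4643; Δ=(5.0000−5.0000)/(54.6639−42.9836)=0.0000; B=V−Δ·S=4.4643
Node (3,1) S=59.4173: V=(p*·0.0000+(1−p*)·5.0000)/1.12=0.8929; Δ=(0.0000−5.0000)/(69.5182−54.6639)=-0.3366; B=V−Δ·S=20.8929
Node (3,2) S=75.5633: V=(p*·0.0000+(1−p*)·0.0000)/1.12=0.0000; Δ=(0.0000−0.0000)/(88.4090−69.5182)=0.0000; B=V−Δ·S=0.0000
Node (3,3) S=96.0968: V=(p*·0.0000+(1−p*)·0.0000)/1.12=0.0000; Δ=(0.0000−0.0000)/(112.4332−88.4090)=0.0000; B=V−Δ·S=0.0000
Node (2,0) S=50.7840: V=(p*·0.8929+(1−p*)·4.4643)/1.12=1.4349; Δ=(0.8929−4.4643)/(59.4173−46.7213)=-0.2813; B=V−Δ·S=15.7207
Node (2,1) S=64.5840: V=(p*·0.0000+(1−p*)·0.8929)/1.12=0.1594; Δ=(0.0000−0.8929)/(75.5633−59.4173)=-0.0553; B=V−Δ·S=3.7309
Node (2,2) S=82.1340: V=(p*·0.0000+(1−p*)·0.0000)/1.12=0.0000; Δ=(0.0000−0.0000)/(96.0968−75.5633)=0.0000; B=V−Δ·S=0.0000
Node (1,0) S=55.2000: V=(p*·0.1594+(1−p*)·1.4349)/1.12=0.3701; Δ=(0.1594−1.4349)/(64.5840−50.7840)=-0.0924; B=V−Δ·S=5.4722
Node (1,1) S=70.2000: V=(p*·0.0000+(1−p*)·0.1594)/1.12=0.0285; Δ=(0.0000−0.1594)/(82.1340−64.5840)=-0.0091; B=V−Δ·S=0.6662
Node (0,0) S=60.0000: V=(p*·0.0285+(1−p*)·0.3701)/1.12=0.0864; Δ=(0.0285−0.3701)/(70.2000−55.2000)=-0.0228; B=V−Δ·S=1.4530
Each (Δ,B) replicates both successor values, so the strategy is self-financing and V0 is arbitrage-free.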